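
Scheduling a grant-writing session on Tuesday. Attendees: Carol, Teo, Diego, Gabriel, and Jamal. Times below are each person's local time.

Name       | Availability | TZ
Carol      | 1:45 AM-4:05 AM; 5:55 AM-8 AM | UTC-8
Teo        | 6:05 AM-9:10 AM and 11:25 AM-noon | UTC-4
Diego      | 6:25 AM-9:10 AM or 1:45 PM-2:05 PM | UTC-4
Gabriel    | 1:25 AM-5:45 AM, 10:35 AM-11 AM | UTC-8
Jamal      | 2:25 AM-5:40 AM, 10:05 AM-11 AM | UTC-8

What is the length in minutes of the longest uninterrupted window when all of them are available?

100

Carol in UTC: 09:45-12:05, 13:55-16:00 (add 8h to convert from UTC-8).
Teo in UTC: 10:05-13:10, 15:25-16:00 (add 4h to convert from UTC-4).
Diego in UTC: 10:25-13:10, 17:45-18:05 (add 4h to convert from UTC-4).
Gabriel in UTC: 09:25-13:45, 18:35-19:00 (add 8h to convert from UTC-8).
Jamal in UTC: 10:25-13:40, 18:05-19:00 (add 8h to convert from UTC-8).
Carol ∩ Teo: 10:05-12:05, 15:25-16:00.
Carol ∩ Teo ∩ Diego: 10:25-12:05.
Carol ∩ Teo ∩ Diego ∩ Gabriel: 10:25-12:05.
Carol ∩ Teo ∩ Diego ∩ Gabriel ∩ Jamal: 10:25-12:05.
So the common availability across everyone is 10:25-12:05.
The longest is 10:25-12:05 at 100 minutes.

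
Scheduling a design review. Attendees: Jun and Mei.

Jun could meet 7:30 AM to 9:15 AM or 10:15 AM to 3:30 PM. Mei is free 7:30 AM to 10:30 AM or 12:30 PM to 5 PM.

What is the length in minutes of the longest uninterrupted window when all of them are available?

Jun ∩ Mei: 07:30-09:15, 10:15-10:30, 12:30-15:30.
The longest is 12:30-15:30 at 180 minutes.

180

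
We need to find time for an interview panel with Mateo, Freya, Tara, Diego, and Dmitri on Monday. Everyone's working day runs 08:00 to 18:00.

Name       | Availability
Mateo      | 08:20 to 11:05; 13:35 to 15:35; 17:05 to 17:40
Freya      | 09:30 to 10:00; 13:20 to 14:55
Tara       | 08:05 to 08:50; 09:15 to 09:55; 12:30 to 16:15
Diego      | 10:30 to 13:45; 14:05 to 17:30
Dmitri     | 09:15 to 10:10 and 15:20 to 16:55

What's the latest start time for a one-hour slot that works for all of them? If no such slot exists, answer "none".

Mateo ∩ Freya: 09:30-10:00, 13:35-14:55.
Mateo ∩ Freya ∩ Tara: 09:30-09:55, 13:35-14:55.
Mateo ∩ Freya ∩ Tara ∩ Diego: 13:35-13:45, 14:05-14:55.
Mateo ∩ Freya ∩ Tara ∩ Diego ∩ Dmitri: ∅.
There is no time when everyone is free.
No common window is at least 60 minutes long.

none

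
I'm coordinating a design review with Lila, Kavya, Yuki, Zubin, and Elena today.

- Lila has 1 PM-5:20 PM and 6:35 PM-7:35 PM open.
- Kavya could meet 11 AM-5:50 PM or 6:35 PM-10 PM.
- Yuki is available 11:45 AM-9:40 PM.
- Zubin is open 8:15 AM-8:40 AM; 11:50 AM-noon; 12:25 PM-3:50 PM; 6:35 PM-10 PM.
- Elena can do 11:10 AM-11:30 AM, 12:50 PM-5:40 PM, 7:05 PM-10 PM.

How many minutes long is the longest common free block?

Lila ∩ Kavya: 13:00-17:20, 18:35-19:35.
Lila ∩ Kavya ∩ Yuki: 13:00-17:20, 18:35-19:35.
Lila ∩ Kavya ∩ Yuki ∩ Zubin: 13:00-15:50, 18:35-19:35.
Lila ∩ Kavya ∩ Yuki ∩ Zubin ∩ Elena: 13:00-15:50, 19:05-19:35.
Those are the intersection windows.
The longest is 13:00-15:50 at 170 minutes.

170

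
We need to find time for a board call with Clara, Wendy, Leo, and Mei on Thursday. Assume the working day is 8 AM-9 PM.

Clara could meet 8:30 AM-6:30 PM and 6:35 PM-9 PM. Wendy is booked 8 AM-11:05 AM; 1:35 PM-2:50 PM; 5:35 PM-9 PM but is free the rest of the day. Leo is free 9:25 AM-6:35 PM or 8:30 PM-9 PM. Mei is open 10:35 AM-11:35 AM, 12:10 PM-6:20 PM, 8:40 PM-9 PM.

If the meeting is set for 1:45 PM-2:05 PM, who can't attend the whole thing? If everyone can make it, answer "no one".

Wendy

Clara free: 08:30-18:30, 18:35-21:00.
Wendy free: 11:05-13:35, 14:50-17:35 (invert busy blocks within the working day).
Leo free: 09:25-18:35, 20:30-21:00.
Mei free: 10:35-11:35, 12:10-18:20, 20:40-21:00.
Clara: free for 13:45-14:05. Wendy: not fully free for 13:45-14:05. Leo: free for 13:45-14:05. Mei: free for 13:45-14:05.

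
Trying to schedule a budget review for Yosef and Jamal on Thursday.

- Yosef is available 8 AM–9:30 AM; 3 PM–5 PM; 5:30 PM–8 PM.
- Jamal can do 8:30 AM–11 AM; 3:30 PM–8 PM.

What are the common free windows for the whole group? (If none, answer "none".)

08:30-09:30, 15:30-17:00, 17:30-20:00

Yosef ∩ Jamal: 08:30-09:30, 15:30-17:00, 17:30-20:00.
Those are the intersection windows.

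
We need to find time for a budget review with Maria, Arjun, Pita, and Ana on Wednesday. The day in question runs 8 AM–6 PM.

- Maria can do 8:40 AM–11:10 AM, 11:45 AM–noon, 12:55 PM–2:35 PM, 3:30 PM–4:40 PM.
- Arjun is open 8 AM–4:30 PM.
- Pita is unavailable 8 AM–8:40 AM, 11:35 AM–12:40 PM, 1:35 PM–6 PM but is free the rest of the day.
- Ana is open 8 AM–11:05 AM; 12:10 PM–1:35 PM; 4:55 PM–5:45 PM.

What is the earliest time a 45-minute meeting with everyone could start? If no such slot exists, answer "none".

Maria free: 08:40-11:10, 11:45-12:00, 12:55-14:35, 15:30-16:40.
Arjun free: 08:00-16:30.
Pita free: 08:40-11:35, 12:40-13:35 (invert busy blocks within the working day).
Ana free: 08:00-11:05, 12:10-13:35, 16:55-17:45.
Maria ∩ Arjun: 08:40-11:10, 11:45-12:00, 12:55-14:35, 15:30-16:30.
Maria ∩ Arjun ∩ Pita: 08:40-11:10, 12:55-13:35.
Maria ∩ Arjun ∩ Pita ∩ Ana: 08:40-11:05, 12:55-13:35.
The first common window of at least 45 minutes is 08:40-11:05, so the earliest start is 08:40.

08:40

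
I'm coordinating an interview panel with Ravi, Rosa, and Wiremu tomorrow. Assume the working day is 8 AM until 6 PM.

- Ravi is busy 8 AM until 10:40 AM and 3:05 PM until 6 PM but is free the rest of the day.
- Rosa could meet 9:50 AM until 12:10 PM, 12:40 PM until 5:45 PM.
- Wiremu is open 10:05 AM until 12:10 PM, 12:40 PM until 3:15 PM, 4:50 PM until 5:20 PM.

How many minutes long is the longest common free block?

145

Ravi free: 10:40-15:05 (invert busy blocks within the working day).
Rosa free: 09:50-12:10, 12:40-17:45.
Wiremu free: 10:05-12:10, 12:40-15:15, 16:50-17:20.
Ravi ∩ Rosa: 10:40-12:10, 12:40-15:05.
Ravi ∩ Rosa ∩ Wiremu: 10:40-12:10, 12:40-15:05.
The longest is 12:40-15:05 at 145 minutes.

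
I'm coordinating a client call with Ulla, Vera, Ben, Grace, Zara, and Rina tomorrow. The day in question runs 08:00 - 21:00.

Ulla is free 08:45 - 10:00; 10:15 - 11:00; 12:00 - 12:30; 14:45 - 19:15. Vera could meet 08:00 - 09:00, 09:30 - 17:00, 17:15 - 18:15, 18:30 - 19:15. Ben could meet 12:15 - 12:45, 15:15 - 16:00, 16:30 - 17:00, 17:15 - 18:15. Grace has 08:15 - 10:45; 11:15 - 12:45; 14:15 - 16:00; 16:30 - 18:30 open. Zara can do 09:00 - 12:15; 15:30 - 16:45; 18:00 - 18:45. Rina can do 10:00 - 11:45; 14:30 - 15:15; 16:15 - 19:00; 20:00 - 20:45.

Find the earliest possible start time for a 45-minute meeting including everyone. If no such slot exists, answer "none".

Ulla ∩ Vera: 08:45-09:00, 09:30-10:00, 10:15-11:00, 12:00-12:30, 14:45-17:00, 17:15-18:15, 18:30-19:15.
Ulla ∩ Vera ∩ Ben: 12:15-12:30, 15:15-16:00, 16:30-17:00, 17:15-18:15.
Ulla ∩ Vera ∩ Ben ∩ Grace: 12:15-12:30, 15:15-16:00, 16:30-17:00, 17:15-18:15.
Ulla ∩ Vera ∩ Ben ∩ Grace ∩ Zara: 15:30-16:00, 16:30-16:45, 18:00-18:15.
Ulla ∩ Vera ∩ Ben ∩ Grace ∩ Zara ∩ Rina: 16:30-16:45, 18:00-18:15.
No common window is at least 45 minutes long.

none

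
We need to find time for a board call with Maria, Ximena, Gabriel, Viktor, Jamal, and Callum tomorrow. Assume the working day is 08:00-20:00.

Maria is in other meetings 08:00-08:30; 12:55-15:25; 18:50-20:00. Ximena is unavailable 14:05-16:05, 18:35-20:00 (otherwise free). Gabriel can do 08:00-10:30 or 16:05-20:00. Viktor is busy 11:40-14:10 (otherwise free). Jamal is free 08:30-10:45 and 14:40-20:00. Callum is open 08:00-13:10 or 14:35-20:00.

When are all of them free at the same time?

08:30-10:30, 16:05-18:35

Maria free: 08:30-12:55, 15:25-18:50 (invert busy blocks within the working day).
Ximena free: 08:00-14:05, 16:05-18:35 (invert busy blocks within the working day).
Gabriel free: 08:00-10:30, 16:05-20:00.
Viktor free: 08:00-11:40, 14:10-20:00 (invert busy blocks within the working day).
Jamal free: 08:30-10:45, 14:40-20:00.
Callum free: 08:00-13:10, 14:35-20:00.
Maria ∩ Ximena: 08:30-12:55, 16:05-18:35.
Maria ∩ Ximena ∩ Gabriel: 08:30-10:30, 16:05-18:35.
Maria ∩ Ximena ∩ Gabriel ∩ Viktor: 08:30-10:30, 16:05-18:35.
Maria ∩ Ximena ∩ Gabriel ∩ Viktor ∩ Jamal: 08:30-10:30, 16:05-18:35.
Maria ∩ Ximena ∩ Gabriel ∩ Viktor ∩ Jamal ∩ Callum: 08:30-10:30, 16:05-18:35.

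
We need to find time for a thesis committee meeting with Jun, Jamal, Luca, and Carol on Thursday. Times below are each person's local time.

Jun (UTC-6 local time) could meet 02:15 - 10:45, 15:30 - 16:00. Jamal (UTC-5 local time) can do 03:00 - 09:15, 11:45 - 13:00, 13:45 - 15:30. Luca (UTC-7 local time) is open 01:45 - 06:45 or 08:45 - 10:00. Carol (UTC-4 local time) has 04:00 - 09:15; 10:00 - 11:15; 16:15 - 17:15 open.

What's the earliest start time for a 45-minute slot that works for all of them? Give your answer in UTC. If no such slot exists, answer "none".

Jun in UTC: 08:15-16:45, 21:30-22:00 (add 6h to convert from UTC-6).
Jamal in UTC: 08:00-14:15, 16:45-18:00, 18:45-20:30 (add 5h to convert from UTC-5).
Luca in UTC: 08:45-13:45, 15:45-17:00 (add 7h to convert from UTC-7).
Carol in UTC: 08:00-13:15, 14:00-15:15, 20:15-21:15 (add 4h to convert from UTC-4).
Jun ∩ Jamal: 08:15-14:15.
Jun ∩ Jamal ∩ Luca: 08:45-13:45.
Jun ∩ Jamal ∩ Luca ∩ Carol: 08:45-13:15.
The first common window of at least 45 minutes is 08:45-13:15, so the earliest start is 08:45.

08:45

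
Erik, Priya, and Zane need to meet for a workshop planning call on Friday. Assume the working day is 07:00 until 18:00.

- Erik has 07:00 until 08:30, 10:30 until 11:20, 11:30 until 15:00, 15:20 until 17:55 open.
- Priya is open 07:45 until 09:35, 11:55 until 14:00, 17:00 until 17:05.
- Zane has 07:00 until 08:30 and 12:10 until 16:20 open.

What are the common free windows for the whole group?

Erik ∩ Priya: 07:45-08:30, 11:55-14:00, 17:00-17:05.
Erik ∩ Priya ∩ Zane: 07:45-08:30, 12:10-14:00.
Those are the intersection windows.

07:45-08:30, 12:10-14:00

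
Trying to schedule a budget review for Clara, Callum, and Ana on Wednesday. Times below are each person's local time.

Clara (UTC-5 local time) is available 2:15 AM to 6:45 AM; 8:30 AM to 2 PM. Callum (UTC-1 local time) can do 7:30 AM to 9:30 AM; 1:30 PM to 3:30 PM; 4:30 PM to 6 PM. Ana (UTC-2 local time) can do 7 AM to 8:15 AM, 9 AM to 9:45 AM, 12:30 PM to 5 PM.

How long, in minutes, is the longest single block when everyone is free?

120

Clara in UTC: 07:15-11:45, 13:30-19:00 (add 5h to convert from UTC-5).
Callum in UTC: 08:30-10:30, 14:30-16:30, 17:30-19:00 (add 1h to convert from UTC-1).
Ana in UTC: 09:00-10:15, 11:00-11:45, 14:30-19:00 (add 2h to convert from UTC-2).
Clara ∩ Callum: 08:30-10:30, 14:30-16:30, 17:30-19:00.
Clara ∩ Callum ∩ Ana: 09:00-10:15, 14:30-16:30, 17:30-19:00.
Those are the intersection windows.
The longest is 14:30-16:30 at 120 minutes.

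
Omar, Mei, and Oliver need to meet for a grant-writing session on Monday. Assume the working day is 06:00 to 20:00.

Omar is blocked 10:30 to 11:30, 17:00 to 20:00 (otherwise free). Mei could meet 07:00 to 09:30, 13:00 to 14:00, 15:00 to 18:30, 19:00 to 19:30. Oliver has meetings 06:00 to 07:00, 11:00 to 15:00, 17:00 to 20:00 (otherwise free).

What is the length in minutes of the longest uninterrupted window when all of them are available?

150

Omar free: 06:00-10:30, 11:30-17:00 (invert busy blocks within the working day).
Mei free: 07:00-09:30, 13:00-14:00, 15:00-18:30, 19:00-19:30.
Oliver free: 07:00-11:00, 15:00-17:00 (invert busy blocks within the working day).
Omar ∩ Mei: 07:00-09:30, 13:00-14:00, 15:00-17:00.
Omar ∩ Mei ∩ Oliver: 07:00-09:30, 15:00-17:00.
Those are the intersection windows.
The longest is 07:00-09:30 at 150 minutes.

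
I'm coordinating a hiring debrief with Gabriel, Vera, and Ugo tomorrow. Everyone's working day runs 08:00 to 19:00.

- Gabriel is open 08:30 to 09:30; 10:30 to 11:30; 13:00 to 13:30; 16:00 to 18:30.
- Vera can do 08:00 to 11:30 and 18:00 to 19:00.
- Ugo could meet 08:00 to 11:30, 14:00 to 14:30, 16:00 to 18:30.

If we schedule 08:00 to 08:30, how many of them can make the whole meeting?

2

Vera and Ugo can make the full 08:00-08:30 slot — that's 2.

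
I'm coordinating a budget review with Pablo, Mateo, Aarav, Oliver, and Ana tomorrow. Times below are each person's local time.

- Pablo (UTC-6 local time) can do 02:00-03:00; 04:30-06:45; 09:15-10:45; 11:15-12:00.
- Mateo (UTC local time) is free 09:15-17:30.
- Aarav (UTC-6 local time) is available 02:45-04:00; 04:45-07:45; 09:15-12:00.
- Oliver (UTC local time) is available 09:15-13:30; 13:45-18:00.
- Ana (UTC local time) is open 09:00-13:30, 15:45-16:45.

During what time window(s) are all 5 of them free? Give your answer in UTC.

Pablo in UTC: 08:00-09:00, 10:30-12:45, 15:15-16:45, 17:15-18:00 (add 6h to convert from UTC-6).
Mateo in UTC: 09:15-17:30.
Aarav in UTC: 08:45-10:00, 10:45-13:45, 15:15-18:00 (add 6h to convert from UTC-6).
Oliver in UTC: 09:15-13:30, 13:45-18:00.
Ana in UTC: 09:00-13:30, 15:45-16:45.
Pablo ∩ Mateo: 10:30-12:45, 15:15-16:45, 17:15-17:30.
Pablo ∩ Mateo ∩ Aarav: 10:45-12:45, 15:15-16:45, 17:15-17:30.
Pablo ∩ Mateo ∩ Aarav ∩ Oliver: 10:45-12:45, 15:15-16:45, 17:15-17:30.
Pablo ∩ Mateo ∩ Aarav ∩ Oliver ∩ Ana: 10:45-12:45, 15:45-16:45.
Those are the intersection windows.

10:45-12:45, 15:45-16:45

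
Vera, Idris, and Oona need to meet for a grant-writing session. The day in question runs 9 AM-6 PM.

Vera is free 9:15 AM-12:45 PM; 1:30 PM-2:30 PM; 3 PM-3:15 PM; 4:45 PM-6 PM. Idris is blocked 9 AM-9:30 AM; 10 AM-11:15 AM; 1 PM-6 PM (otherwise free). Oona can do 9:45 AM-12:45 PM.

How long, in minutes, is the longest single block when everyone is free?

Vera free: 09:15-12:45, 13:30-14:30, 15:00-15:15, 16:45-18:00.
Idris free: 09:30-10:00, 11:15-13:00 (invert busy blocks within the working day).
Oona free: 09:45-12:45.
Vera ∩ Idris: 09:30-10:00, 11:15-12:45.
Vera ∩ Idris ∩ Oona: 09:45-10:00, 11:15-12:45.
The longest is 11:15-12:45 at 90 minutes.

90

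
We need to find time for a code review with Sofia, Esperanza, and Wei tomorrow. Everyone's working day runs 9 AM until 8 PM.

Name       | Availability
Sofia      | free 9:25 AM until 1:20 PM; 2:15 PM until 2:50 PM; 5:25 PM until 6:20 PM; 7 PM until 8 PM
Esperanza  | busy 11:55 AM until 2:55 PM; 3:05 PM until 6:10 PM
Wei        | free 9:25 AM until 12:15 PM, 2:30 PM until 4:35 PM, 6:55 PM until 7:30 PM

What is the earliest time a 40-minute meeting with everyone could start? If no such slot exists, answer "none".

09:25

Sofia free: 09:25-13:20, 14:15-14:50, 17:25-18:20, 19:00-20:00.
Esperanza free: 09:00-11:55, 14:55-15:05, 18:10-20:00 (invert busy blocks within the working day).
Wei free: 09:25-12:15, 14:30-16:35, 18:55-19:30.
Sofia ∩ Esperanza: 09:25-11:55, 18:10-18:20, 19:00-20:00.
Sofia ∩ Esperanza ∩ Wei: 09:25-11:55, 19:00-19:30.
The first common window of at least 40 minutes is 09:25-11:55, so the earliest start is 09:25.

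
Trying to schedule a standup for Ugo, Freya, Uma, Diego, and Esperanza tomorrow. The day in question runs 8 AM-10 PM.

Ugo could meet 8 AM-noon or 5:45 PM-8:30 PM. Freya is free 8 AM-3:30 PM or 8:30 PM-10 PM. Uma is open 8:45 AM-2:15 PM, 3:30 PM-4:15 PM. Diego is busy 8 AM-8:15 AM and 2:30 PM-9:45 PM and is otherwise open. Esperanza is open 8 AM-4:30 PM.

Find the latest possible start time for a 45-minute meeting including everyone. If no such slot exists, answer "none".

Ugo free: 08:00-12:00, 17:45-20:30.
Freya free: 08:00-15:30, 20:30-22:00.
Uma free: 08:45-14:15, 15:30-16:15.
Diego free: 08:15-14:30, 21:45-22:00 (invert busy blocks within the working day).
Esperanza free: 08:00-16:30.
Ugo ∩ Freya: 08:00-12:00.
Ugo ∩ Freya ∩ Uma: 08:45-12:00.
Ugo ∩ Freya ∩ Uma ∩ Diego: 08:45-12:00.
Ugo ∩ Freya ∩ Uma ∩ Diego ∩ Esperanza: 08:45-12:00.
The last common window of at least 45 minutes is 08:45-12:00; a 45-minute meeting can start as late as 11:15 and still end by 12:00.

11:15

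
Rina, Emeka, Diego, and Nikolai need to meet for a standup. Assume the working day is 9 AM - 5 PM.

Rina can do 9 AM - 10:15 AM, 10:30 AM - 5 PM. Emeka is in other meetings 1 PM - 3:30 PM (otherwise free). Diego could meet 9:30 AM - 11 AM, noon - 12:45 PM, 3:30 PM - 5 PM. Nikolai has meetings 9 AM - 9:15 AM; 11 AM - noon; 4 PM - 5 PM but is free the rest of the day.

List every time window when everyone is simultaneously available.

Rina free: 09:00-10:15, 10:30-17:00.
Emeka free: 09:00-13:00, 15:30-17:00 (invert busy blocks within the working day).
Diego free: 09:30-11:00, 12:00-12:45, 15:30-17:00.
Nikolai free: 09:15-11:00, 12:00-16:00 (invert busy blocks within the working day).
Rina ∩ Emeka: 09:00-10:15, 10:30-13:00, 15:30-17:00.
Rina ∩ Emeka ∩ Diego: 09:30-10:15, 10:30-11:00, 12:00-12:45, 15:30-17:00.
Rina ∩ Emeka ∩ Diego ∩ Nikolai: 09:30-10:15, 10:30-11:00, 12:00-12:45, 15:30-16:00.

09:30-10:15, 10:30-11:00, 12:00-12:45, 15:30-16:00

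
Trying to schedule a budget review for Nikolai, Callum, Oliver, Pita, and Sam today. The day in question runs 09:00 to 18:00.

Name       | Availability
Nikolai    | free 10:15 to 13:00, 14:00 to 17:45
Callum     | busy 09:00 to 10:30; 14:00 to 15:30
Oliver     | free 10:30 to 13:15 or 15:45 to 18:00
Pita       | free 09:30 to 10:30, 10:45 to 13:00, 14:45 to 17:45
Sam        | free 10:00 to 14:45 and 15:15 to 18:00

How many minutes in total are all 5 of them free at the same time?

255

Nikolai free: 10:15-13:00, 14:00-17:45.
Callum free: 10:30-14:00, 15:30-18:00 (invert busy blocks within the working day).
Oliver free: 10:30-13:15, 15:45-18:00.
Pita free: 09:30-10:30, 10:45-13:00, 14:45-17:45.
Sam free: 10:00-14:45, 15:15-18:00.
Nikolai ∩ Callum: 10:30-13:00, 15:30-17:45.
Nikolai ∩ Callum ∩ Oliver: 10:30-13:00, 15:45-17:45.
Nikolai ∩ Callum ∩ Oliver ∩ Pita: 10:45-13:00, 15:45-17:45.
Nikolai ∩ Callum ∩ Oliver ∩ Pita ∩ Sam: 10:45-13:00, 15:45-17:45.
Summing the common windows: 135 + 120 = 255 minutes.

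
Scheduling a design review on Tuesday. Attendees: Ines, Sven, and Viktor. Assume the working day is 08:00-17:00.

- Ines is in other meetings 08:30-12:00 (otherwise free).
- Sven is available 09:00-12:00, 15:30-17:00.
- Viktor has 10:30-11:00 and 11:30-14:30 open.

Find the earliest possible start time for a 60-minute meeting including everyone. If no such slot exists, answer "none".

Ines free: 08:00-08:30, 12:00-17:00 (invert busy blocks within the working day).
Sven free: 09:00-12:00, 15:30-17:00.
Viktor free: 10:30-11:00, 11:30-14:30.
Ines ∩ Sven: 15:30-17:00.
Ines ∩ Sven ∩ Viktor: ∅.
There is no time when everyone is free.
No common window is at least 60 minutes long.

none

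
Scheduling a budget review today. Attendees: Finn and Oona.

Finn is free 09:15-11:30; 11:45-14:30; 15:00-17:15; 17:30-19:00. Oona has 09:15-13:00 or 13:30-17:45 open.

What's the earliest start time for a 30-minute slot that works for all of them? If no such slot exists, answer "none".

Finn ∩ Oona: 09:15-11:30, 11:45-13:00, 13:30-14:30, 15:00-17:15, 17:30-17:45.
The first common window of at least 30 minutes is 09:15-11:30, so the earliest start is 09:15.

09:15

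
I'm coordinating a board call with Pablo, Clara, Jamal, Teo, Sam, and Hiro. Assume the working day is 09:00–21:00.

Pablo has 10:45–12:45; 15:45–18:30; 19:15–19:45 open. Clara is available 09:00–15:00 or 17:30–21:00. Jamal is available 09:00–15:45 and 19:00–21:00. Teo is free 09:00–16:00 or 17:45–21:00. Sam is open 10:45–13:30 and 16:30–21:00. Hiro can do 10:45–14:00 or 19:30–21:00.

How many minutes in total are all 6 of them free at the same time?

Pablo ∩ Clara: 10:45-12:45, 17:30-18:30, 19:15-19:45.
Pablo ∩ Clara ∩ Jamal: 10:45-12:45, 19:15-19:45.
Pablo ∩ Clara ∩ Jamal ∩ Teo: 10:45-12:45, 19:15-19:45.
Pablo ∩ Clara ∩ Jamal ∩ Teo ∩ Sam: 10:45-12:45, 19:15-19:45.
Pablo ∩ Clara ∩ Jamal ∩ Teo ∩ Sam ∩ Hiro: 10:45-12:45, 19:30-19:45.
Summing the common windows: 120 + 15 = 135 minutes.

135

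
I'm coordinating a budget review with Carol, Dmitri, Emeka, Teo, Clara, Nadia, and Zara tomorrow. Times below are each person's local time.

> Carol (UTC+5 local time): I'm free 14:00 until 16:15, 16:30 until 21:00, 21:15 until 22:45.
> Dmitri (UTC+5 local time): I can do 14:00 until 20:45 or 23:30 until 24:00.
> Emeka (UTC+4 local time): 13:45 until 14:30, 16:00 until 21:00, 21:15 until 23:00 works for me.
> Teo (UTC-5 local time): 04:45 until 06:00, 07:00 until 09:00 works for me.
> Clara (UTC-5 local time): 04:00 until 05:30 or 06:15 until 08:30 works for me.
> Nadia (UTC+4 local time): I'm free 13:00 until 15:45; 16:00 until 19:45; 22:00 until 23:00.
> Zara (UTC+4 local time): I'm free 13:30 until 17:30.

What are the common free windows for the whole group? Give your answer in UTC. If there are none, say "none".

09:45-10:30, 12:00-13:30

Carol in UTC: 09:00-11:15, 11:30-16:00, 16:15-17:45 (subtract 5h to convert from UTC+5).
Dmitri in UTC: 09:00-15:45, 18:30-19:00 (subtract 5h to convert from UTC+5).
Emeka in UTC: 09:45-10:30, 12:00-17:00, 17:15-19:00 (subtract 4h to convert from UTC+4).
Teo in UTC: 09:45-11:00, 12:00-14:00 (add 5h to convert from UTC-5).
Clara in UTC: 09:00-10:30, 11:15-13:30 (add 5h to convert from UTC-5).
Nadia in UTC: 09:00-11:45, 12:00-15:45, 18:00-19:00 (subtract 4h to convert from UTC+4).
Zara in UTC: 09:30-13:30 (subtract 4h to convert from UTC+4).
Carol ∩ Dmitri: 09:00-11:15, 11:30-15:45.
Carol ∩ Dmitri ∩ Emeka: 09:45-10:30, 12:00-15:45.
Carol ∩ Dmitri ∩ Emeka ∩ Teo: 09:45-10:30, 12:00-14:00.
Carol ∩ Dmitri ∩ Emeka ∩ Teo ∩ Clara: 09:45-10:30, 12:00-13:30.
Carol ∩ Dmitri ∩ Emeka ∩ Teo ∩ Clara ∩ Nadia: 09:45-10:30, 12:00-13:30.
Carol ∩ Dmitri ∩ Emeka ∩ Teo ∩ Clara ∩ Nadia ∩ Zara: 09:45-10:30, 12:00-13:30.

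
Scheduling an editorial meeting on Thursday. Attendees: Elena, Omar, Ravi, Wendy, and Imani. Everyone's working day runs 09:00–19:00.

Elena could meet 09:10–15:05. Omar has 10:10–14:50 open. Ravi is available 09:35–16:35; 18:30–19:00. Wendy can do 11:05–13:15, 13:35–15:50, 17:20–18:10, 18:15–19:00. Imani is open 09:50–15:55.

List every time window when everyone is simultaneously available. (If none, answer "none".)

11:05-13:15, 13:35-14:50

Elena ∩ Omar: 10:10-14:50.
Elena ∩ Omar ∩ Ravi: 10:10-14:50.
Elena ∩ Omar ∩ Ravi ∩ Wendy: 11:05-13:15, 13:35-14:50.
Elena ∩ Omar ∩ Ravi ∩ Wendy ∩ Imani: 11:05-13:15, 13:35-14:50.
Those are the intersection windows.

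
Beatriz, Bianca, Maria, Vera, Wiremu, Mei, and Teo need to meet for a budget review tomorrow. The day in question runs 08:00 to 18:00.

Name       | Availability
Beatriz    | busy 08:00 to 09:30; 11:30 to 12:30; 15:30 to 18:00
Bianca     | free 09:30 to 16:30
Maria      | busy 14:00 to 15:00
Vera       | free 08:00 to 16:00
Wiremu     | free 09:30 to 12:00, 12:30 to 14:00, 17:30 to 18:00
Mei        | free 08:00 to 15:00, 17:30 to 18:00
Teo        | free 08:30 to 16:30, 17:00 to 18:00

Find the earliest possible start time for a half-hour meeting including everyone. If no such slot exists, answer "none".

09:30

Beatriz free: 09:30-11:30, 12:30-15:30 (invert busy blocks within the working day).
Bianca free: 09:30-16:30.
Maria free: 08:00-14:00, 15:00-18:00 (invert busy blocks within the working day).
Vera free: 08:00-16:00.
Wiremu free: 09:30-12:00, 12:30-14:00, 17:30-18:00.
Mei free: 08:00-15:00, 17:30-18:00.
Teo free: 08:30-16:30, 17:00-18:00.
Beatriz ∩ Bianca: 09:30-11:30, 12:30-15:30.
Beatriz ∩ Bianca ∩ Maria: 09:30-11:30, 12:30-14:00, 15:00-15:30.
Beatriz ∩ Bianca ∩ Maria ∩ Vera: 09:30-11:30, 12:30-14:00, 15:00-15:30.
Beatriz ∩ Bianca ∩ Maria ∩ Vera ∩ Wiremu: 09:30-11:30, 12:30-14:00.
Beatriz ∩ Bianca ∩ Maria ∩ Vera ∩ Wiremu ∩ Mei: 09:30-11:30, 12:30-14:00.
Beatriz ∩ Bianca ∩ Maria ∩ Vera ∩ Wiremu ∩ Mei ∩ Teo: 09:30-11:30, 12:30-14:00.
The first common window of at least 30 minutes is 09:30-11:30, so the earliest start is 09:30.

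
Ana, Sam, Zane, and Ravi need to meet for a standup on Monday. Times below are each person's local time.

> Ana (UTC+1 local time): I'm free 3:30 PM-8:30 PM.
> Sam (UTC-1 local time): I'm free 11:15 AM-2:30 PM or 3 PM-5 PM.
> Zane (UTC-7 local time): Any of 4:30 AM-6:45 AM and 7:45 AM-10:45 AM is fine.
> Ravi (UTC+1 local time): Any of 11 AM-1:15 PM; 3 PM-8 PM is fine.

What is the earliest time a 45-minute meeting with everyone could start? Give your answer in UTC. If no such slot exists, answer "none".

14:45

Ana in UTC: 14:30-19:30 (subtract 1h to convert from UTC+1).
Sam in UTC: 12:15-15:30, 16:00-18:00 (add 1h to convert from UTC-1).
Zane in UTC: 11:30-13:45, 14:45-17:45 (add 7h to convert from UTC-7).
Ravi in UTC: 10:00-12:15, 14:00-19:00 (subtract 1h to convert from UTC+1).
Ana ∩ Sam: 14:30-15:30, 16:00-18:00.
Ana ∩ Sam ∩ Zane: 14:45-15:30, 16:00-17:45.
Ana ∩ Sam ∩ Zane ∩ Ravi: 14:45-15:30, 16:00-17:45.
The first common window of at least 45 minutes is 14:45-15:30, so the earliest start is 14:45.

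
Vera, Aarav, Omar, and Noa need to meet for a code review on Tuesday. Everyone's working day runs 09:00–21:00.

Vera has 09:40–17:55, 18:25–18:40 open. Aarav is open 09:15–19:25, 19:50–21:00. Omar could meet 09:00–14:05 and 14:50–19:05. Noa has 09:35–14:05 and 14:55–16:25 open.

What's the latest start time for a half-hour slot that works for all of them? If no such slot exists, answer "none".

15:55

Vera ∩ Aarav: 09:40-17:55, 18:25-18:40.
Vera ∩ Aarav ∩ Omar: 09:40-14:05, 14:50-17:55, 18:25-18:40.
Vera ∩ Aarav ∩ Omar ∩ Noa: 09:40-14:05, 14:55-16:25.
The last common window of at least 30 minutes is 14:55-16:25; a 30-minute meeting can start as late as 15:55 and still end by 16:25.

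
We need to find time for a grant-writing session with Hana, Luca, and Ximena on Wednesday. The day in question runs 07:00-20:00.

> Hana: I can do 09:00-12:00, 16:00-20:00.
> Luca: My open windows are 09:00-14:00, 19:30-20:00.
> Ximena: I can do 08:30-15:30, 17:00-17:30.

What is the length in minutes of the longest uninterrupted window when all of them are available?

180

Hana ∩ Luca: 09:00-12:00, 19:30-20:00.
Hana ∩ Luca ∩ Ximena: 09:00-12:00.
So the common availability across everyone is 09:00-12:00.
The longest is 09:00-12:00 at 180 minutes.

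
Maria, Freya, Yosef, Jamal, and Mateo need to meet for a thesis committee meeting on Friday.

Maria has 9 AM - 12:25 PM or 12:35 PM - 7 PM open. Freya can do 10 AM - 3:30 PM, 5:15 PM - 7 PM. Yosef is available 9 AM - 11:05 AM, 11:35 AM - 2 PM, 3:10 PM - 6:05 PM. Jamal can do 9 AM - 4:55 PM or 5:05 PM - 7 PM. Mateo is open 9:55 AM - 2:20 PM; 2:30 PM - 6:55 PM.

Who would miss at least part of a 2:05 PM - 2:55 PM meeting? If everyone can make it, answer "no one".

Maria: free for 14:05-14:55. Freya: free for 14:05-14:55. Yosef: not fully free for 14:05-14:55. Jamal: free for 14:05-14:55. Mateo: not fully free for 14:05-14:55.

Mateo, Yosef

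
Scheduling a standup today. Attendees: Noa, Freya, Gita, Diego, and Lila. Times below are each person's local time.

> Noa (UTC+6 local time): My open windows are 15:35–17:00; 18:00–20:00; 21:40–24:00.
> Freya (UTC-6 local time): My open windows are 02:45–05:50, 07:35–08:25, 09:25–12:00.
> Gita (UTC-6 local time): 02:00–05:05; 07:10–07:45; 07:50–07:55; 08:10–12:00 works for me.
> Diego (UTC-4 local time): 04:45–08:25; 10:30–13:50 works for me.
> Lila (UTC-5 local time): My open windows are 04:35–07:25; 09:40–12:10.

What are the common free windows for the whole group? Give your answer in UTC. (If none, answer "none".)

09:35-11:00, 15:40-17:10

Noa in UTC: 09:35-11:00, 12:00-14:00, 15:40-18:00 (subtract 6h to convert from UTC+6).
Freya in UTC: 08:45-11:50, 13:35-14:25, 15:25-18:00 (add 6h to convert from UTC-6).
Gita in UTC: 08:00-11:05, 13:10-13:45, 13:50-13:55, 14:10-18:00 (add 6h to convert from UTC-6).
Diego in UTC: 08:45-12:25, 14:30-17:50 (add 4h to convert from UTC-4).
Lila in UTC: 09:35-12:25, 14:40-17:10 (add 5h to convert from UTC-5).
Noa ∩ Freya: 09:35-11:00, 13:35-14:00, 15:40-18:00.
Noa ∩ Freya ∩ Gita: 09:35-11:00, 13:35-13:45, 13:50-13:55, 15:40-18:00.
Noa ∩ Freya ∩ Gita ∩ Diego: 09:35-11:00, 15:40-17:50.
Noa ∩ Freya ∩ Gita ∩ Diego ∩ Lila: 09:35-11:00, 15:40-17:10.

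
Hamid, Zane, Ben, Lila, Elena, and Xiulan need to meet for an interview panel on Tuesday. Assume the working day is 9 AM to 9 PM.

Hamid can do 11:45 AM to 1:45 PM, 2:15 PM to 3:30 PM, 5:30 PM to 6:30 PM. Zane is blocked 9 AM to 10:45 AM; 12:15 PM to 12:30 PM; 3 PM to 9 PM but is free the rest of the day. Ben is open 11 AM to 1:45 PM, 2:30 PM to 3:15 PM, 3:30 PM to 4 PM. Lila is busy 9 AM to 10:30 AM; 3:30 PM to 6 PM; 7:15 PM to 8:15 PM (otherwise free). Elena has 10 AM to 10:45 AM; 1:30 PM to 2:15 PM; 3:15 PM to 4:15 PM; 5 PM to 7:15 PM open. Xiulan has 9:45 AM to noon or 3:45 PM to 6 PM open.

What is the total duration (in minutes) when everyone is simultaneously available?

0

Hamid free: 11:45-13:45, 14:15-15:30, 17:30-18:30.
Zane free: 10:45-12:15, 12:30-15:00 (invert busy blocks within the working day).
Ben free: 11:00-13:45, 14:30-15:15, 15:30-16:00.
Lila free: 10:30-15:30, 18:00-19:15, 20:15-21:00 (invert busy blocks within the working day).
Elena free: 10:00-10:45, 13:30-14:15, 15:15-16:15, 17:00-19:15.
Xiulan free: 09:45-12:00, 15:45-18:00.
Hamid ∩ Zane: 11:45-12:15, 12:30-13:45, 14:15-15:00.
Hamid ∩ Zane ∩ Ben: 11:45-12:15, 12:30-13:45, 14:30-15:00.
Hamid ∩ Zane ∩ Ben ∩ Lila: 11:45-12:15, 12:30-13:45, 14:30-15:00.
Hamid ∩ Zane ∩ Ben ∩ Lila ∩ Elena: 13:30-13:45.
Hamid ∩ Zane ∩ Ben ∩ Lila ∩ Elena ∩ Xiulan: ∅.
There is no time when everyone is free.
There is no common window, so the total is 0 minutes.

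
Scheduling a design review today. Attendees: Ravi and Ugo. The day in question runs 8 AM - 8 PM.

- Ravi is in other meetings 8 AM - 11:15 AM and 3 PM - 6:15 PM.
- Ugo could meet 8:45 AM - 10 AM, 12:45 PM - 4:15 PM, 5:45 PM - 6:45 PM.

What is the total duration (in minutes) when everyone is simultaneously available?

Ravi free: 11:15-15:00, 18:15-20:00 (invert busy blocks within the working day).
Ugo free: 08:45-10:00, 12:45-16:15, 17:45-18:45.
Ravi ∩ Ugo: 12:45-15:00, 18:15-18:45.
Summing the common windows: 135 + 30 = 165 minutes.

165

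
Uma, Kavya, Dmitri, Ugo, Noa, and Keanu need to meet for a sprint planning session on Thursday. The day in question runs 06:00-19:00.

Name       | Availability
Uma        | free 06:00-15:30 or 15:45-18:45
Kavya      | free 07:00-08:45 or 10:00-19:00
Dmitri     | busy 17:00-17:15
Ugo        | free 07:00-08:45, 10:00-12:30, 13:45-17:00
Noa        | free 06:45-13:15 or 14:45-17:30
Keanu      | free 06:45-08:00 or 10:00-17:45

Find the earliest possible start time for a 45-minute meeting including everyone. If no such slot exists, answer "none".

Uma free: 06:00-15:30, 15:45-18:45.
Kavya free: 07:00-08:45, 10:00-19:00.
Dmitri free: 06:00-17:00, 17:15-19:00 (invert busy blocks within the working day).
Ugo free: 07:00-08:45, 10:00-12:30, 13:45-17:00.
Noa free: 06:45-13:15, 14:45-17:30.
Keanu free: 06:45-08:00, 10:00-17:45.
Uma ∩ Kavya: 07:00-08:45, 10:00-15:30, 15:45-18:45.
Uma ∩ Kavya ∩ Dmitri: 07:00-08:45, 10:00-15:30, 15:45-17:00, 17:15-18:45.
Uma ∩ Kavya ∩ Dmitri ∩ Ugo: 07:00-08:45, 10:00-12:30, 13:45-15:30, 15:45-17:00.
Uma ∩ Kavya ∩ Dmitri ∩ Ugo ∩ Noa: 07:00-08:45, 10:00-12:30, 14:45-15:30, 15:45-17:00.
Uma ∩ Kavya ∩ Dmitri ∩ Ugo ∩ Noa ∩ Keanu: 07:00-08:00, 10:00-12:30, 14:45-15:30, 15:45-17:00.
Those are the intersection windows.
The first common window of at least 45 minutes is 07:00-08:00, so the earliest start is 07:00.

07:00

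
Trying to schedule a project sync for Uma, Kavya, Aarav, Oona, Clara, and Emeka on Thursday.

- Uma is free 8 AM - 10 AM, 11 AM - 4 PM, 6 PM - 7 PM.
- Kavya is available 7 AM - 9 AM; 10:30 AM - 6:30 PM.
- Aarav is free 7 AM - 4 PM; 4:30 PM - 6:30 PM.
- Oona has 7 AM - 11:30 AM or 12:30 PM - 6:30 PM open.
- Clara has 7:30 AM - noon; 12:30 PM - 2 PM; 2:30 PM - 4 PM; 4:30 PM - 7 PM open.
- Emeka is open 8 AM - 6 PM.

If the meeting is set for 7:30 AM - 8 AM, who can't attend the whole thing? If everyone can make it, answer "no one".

Emeka, Uma

Uma: not fully free for 07:30-08:00. Kavya: free for 07:30-08:00. Aarav: free for 07:30-08:00. Oona: free for 07:30-08:00. Clara: free for 07:30-08:00. Emeka: not fully free for 07:30-08:00.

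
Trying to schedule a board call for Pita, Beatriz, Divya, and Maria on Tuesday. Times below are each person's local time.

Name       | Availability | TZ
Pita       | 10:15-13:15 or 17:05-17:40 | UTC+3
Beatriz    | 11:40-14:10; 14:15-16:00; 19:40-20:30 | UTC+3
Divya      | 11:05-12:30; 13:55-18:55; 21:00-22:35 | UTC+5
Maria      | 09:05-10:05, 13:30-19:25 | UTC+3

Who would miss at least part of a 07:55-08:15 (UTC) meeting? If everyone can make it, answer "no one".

Pita in UTC: 07:15-10:15, 14:05-14:40 (subtract 3h to convert from UTC+3).
Beatriz in UTC: 08:40-11:10, 11:15-13:00, 16:40-17:30 (subtract 3h to convert from UTC+3).
Divya in UTC: 06:05-07:30, 08:55-13:55, 16:00-17:35 (subtract 5h to convert from UTC+5).
Maria in UTC: 06:05-07:05, 10:30-16:25 (subtract 3h to convert from UTC+3).
Pita: free for 07:55-08:15. Beatriz: not fully free for 07:55-08:15. Divya: not fully free for 07:55-08:15. Maria: not fully free for 07:55-08:15.

Beatriz, Divya, Maria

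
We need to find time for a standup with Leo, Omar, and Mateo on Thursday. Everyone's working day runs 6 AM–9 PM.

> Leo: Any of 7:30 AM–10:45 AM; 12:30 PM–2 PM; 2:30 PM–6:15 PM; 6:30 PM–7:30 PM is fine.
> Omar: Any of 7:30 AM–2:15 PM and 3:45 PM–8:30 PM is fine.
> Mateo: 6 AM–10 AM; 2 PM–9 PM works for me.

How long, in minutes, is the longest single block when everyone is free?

Leo ∩ Omar: 07:30-10:45, 12:30-14:00, 15:45-18:15, 18:30-19:30.
Leo ∩ Omar ∩ Mateo: 07:30-10:00, 15:45-18:15, 18:30-19:30.
The longest is 07:30-10:00 at 150 minutes.

150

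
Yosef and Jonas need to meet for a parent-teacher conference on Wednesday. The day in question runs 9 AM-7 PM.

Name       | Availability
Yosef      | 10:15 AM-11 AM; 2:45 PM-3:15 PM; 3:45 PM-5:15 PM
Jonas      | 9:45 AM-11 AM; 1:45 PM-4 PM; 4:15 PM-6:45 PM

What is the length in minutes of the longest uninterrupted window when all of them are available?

Yosef ∩ Jonas: 10:15-11:00, 14:45-15:15, 15:45-16:00, 16:15-17:15.
The longest is 16:15-17:15 at 60 minutes.

60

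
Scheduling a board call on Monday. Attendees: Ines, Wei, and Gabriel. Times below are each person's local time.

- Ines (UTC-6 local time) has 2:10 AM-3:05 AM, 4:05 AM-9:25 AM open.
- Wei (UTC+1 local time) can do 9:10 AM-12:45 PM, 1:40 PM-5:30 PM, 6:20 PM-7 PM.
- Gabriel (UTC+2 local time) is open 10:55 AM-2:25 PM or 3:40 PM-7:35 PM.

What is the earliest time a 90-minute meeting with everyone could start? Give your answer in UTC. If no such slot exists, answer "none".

10:05

Ines in UTC: 08:10-09:05, 10:05-15:25 (add 6h to convert from UTC-6).
Wei in UTC: 08:10-11:45, 12:40-16:30, 17:20-18:00 (subtract 1h to convert from UTC+1).
Gabriel in UTC: 08:55-12:25, 13:40-17:35 (subtract 2h to convert from UTC+2).
Ines ∩ Wei: 08:10-09:05, 10:05-11:45, 12:40-15:25.
Ines ∩ Wei ∩ Gabriel: 08:55-09:05, 10:05-11:45, 13:40-15:25.
Those are the intersection windows.
The first common window of at least 90 minutes is 10:05-11:45, so the earliest start is 10:05.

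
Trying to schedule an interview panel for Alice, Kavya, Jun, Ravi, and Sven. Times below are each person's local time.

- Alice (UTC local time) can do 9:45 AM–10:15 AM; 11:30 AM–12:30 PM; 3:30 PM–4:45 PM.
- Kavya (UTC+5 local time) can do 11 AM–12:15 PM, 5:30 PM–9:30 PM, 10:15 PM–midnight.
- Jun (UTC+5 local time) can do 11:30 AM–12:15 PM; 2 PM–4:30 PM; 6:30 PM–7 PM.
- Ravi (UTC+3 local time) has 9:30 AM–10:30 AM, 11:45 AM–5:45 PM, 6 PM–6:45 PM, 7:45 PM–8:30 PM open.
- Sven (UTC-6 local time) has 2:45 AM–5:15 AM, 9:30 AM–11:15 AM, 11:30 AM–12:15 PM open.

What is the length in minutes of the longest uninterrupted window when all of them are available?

Alice in UTC: 09:45-10:15, 11:30-12:30, 15:30-16:45.
Kavya in UTC: 06:00-07:15, 12:30-16:30, 17:15-19:00 (subtract 5h to convert from UTC+5).
Jun in UTC: 06:30-07:15, 09:00-11:30, 13:30-14:00 (subtract 5h to convert from UTC+5).
Ravi in UTC: 06:30-07:30, 08:45-14:45, 15:00-15:45, 16:45-17:30 (subtract 3h to convert from UTC+3).
Sven in UTC: 08:45-11:15, 15:30-17:15, 17:30-18:15 (add 6h to convert from UTC-6).
Alice ∩ Kavya: 15:30-16:30.
Alice ∩ Kavya ∩ Jun: ∅.
Alice ∩ Kavya ∩ Jun ∩ Ravi: ∅.
Alice ∩ Kavya ∩ Jun ∩ Ravi ∩ Sven: ∅.
There is no time when everyone is free.
No common window exists, so the longest block is 0 minutes.

0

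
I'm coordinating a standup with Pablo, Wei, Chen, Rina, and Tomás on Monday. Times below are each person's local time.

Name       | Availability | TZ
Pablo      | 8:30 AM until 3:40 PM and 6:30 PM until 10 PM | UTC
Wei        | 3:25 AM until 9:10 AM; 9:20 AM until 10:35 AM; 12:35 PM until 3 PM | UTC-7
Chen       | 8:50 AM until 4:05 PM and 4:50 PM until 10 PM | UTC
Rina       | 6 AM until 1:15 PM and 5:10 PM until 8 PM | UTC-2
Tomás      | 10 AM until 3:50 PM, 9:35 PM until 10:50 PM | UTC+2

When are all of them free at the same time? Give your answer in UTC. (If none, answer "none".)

Pablo in UTC: 08:30-15:40, 18:30-22:00.
Wei in UTC: 10:25-16:10, 16:20-17:35, 19:35-22:00 (add 7h to convert from UTC-7).
Chen in UTC: 08:50-16:05, 16:50-22:00.
Rina in UTC: 08:00-15:15, 19:10-22:00 (add 2h to convert from UTC-2).
Tomás in UTC: 08:00-13:50, 19:35-20:50 (subtract 2h to convert from UTC+2).
Pablo ∩ Wei: 10:25-15:40, 19:35-22:00.
Pablo ∩ Wei ∩ Chen: 10:25-15:40, 19:35-22:00.
Pablo ∩ Wei ∩ Chen ∩ Rina: 10:25-15:15, 19:35-22:00.
Pablo ∩ Wei ∩ Chen ∩ Rina ∩ Tomás: 10:25-13:50, 19:35-20:50.
Those are the intersection windows.

10:25-13:50, 19:35-20:50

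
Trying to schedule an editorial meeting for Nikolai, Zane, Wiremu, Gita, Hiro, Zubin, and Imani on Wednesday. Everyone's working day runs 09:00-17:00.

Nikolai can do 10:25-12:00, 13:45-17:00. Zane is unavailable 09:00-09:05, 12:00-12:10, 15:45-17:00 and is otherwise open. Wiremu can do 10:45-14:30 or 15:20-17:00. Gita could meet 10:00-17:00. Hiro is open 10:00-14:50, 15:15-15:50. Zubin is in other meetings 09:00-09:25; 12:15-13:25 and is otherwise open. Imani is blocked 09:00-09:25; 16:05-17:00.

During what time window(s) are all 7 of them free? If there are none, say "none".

10:45-12:00, 13:45-14:30, 15:20-15:45

Nikolai free: 10:25-12:00, 13:45-17:00.
Zane free: 09:05-12:00, 12:10-15:45 (invert busy blocks within the working day).
Wiremu free: 10:45-14:30, 15:20-17:00.
Gita free: 10:00-17:00.
Hiro free: 10:00-14:50, 15:15-15:50.
Zubin free: 09:25-12:15, 13:25-17:00 (invert busy blocks within the working day).
Imani free: 09:25-16:05 (invert busy blocks within the working day).
Nikolai ∩ Zane: 10:25-12:00, 13:45-15:45.
Nikolai ∩ Zane ∩ Wiremu: 10:45-12:00, 13:45-14:30, 15:20-15:45.
Nikolai ∩ Zane ∩ Wiremu ∩ Gita: 10:45-12:00, 13:45-14:30, 15:20-15:45.
Nikolai ∩ Zane ∩ Wiremu ∩ Gita ∩ Hiro: 10:45-12:00, 13:45-14:30, 15:20-15:45.
Nikolai ∩ Zane ∩ Wiremu ∩ Gita ∩ Hiro ∩ Zubin: 10:45-12:00, 13:45-14:30, 15:20-15:45.
Nikolai ∩ Zane ∩ Wiremu ∩ Gita ∩ Hiro ∩ Zubin ∩ Imani: 10:45-12:00, 13:45-14:30, 15:20-15:45.
Those are the intersection windows.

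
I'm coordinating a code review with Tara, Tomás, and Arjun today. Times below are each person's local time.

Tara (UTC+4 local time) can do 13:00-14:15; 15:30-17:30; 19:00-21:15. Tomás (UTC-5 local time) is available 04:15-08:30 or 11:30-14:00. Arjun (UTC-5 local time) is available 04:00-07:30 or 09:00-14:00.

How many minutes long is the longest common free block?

60

Tara in UTC: 09:00-10:15, 11:30-13:30, 15:00-17:15 (subtract 4h to convert from UTC+4).
Tomás in UTC: 09:15-13:30, 16:30-19:00 (add 5h to convert from UTC-5).
Arjun in UTC: 09:00-12:30, 14:00-19:00 (add 5h to convert from UTC-5).
Tara ∩ Tomás: 09:15-10:15, 11:30-13:30, 16:30-17:15.
Tara ∩ Tomás ∩ Arjun: 09:15-10:15, 11:30-12:30, 16:30-17:15.
The longest is 09:15-10:15 at 60 minutes.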